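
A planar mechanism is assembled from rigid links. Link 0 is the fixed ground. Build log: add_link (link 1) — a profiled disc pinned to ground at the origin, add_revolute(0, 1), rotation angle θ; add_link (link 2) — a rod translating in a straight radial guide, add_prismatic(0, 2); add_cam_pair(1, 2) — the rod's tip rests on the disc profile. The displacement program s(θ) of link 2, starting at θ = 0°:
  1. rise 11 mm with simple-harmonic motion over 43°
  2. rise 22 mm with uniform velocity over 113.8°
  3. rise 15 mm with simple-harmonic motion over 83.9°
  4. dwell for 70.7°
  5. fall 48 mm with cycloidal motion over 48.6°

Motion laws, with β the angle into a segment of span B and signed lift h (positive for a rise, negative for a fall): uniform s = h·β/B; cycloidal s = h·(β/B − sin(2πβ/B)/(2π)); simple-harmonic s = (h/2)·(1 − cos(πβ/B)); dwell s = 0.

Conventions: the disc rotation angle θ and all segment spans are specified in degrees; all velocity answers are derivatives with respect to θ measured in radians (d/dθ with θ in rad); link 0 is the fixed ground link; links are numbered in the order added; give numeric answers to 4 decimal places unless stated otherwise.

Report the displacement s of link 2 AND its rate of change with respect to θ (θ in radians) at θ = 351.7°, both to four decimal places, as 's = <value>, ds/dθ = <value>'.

seg 1 [0°–43°] simple-harmonic, h=11: full span → s += 11 → s = 11.0000
seg 2 [43°–156.8°] uniform, h=22: full span → s += 22 → s = 33.0000
seg 3 [156.8°–240.7°] simple-harmonic, h=15: full span → s += 15 → s = 48.0000
seg 4 [240.7°–311.4°] dwell: s stays 48.0000
seg 5 [311.4°–360°] cycloidal, h=-48: θ=351.7° here. β=40.3, B=48.6. -48·(0.8292 − sin(2π·0.8292)/(2π)) = -46.5150 → s = 1.4850
velocity in seg [311.4°–360°] (cycloidal), θ in radians: β = 40.3° = 0.7034 rad, B = 48.6° = 0.8482 rad; ds/dθ = (h/B)(1 − cos(2πβ/B)) = ((-48)/0.8482)(1 − cos(2π·0.8292)) = -29.570690 mm/rad

s = 1.4850, ds/dθ = -29.5707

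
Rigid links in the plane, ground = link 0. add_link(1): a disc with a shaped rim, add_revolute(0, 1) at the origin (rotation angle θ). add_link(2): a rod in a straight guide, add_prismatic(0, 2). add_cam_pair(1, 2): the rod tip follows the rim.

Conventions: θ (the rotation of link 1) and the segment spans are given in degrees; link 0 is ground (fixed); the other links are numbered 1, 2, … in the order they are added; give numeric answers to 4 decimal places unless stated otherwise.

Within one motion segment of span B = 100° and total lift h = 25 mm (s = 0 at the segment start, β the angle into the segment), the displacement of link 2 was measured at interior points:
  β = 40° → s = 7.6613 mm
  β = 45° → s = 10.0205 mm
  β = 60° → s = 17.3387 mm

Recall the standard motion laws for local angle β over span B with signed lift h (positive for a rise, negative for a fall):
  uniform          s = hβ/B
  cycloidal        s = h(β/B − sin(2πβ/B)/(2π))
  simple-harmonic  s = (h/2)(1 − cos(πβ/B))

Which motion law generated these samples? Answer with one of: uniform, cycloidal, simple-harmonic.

candidates at β/B = r: uniform s = h·r (linear in β); cycloidal s = h·(r − sin(2πr)/(2π)); simple-harmonic s = (h/2)(1 − cos(πr))
β=40°: printed 7.6613 | uniform 10.0000, cycloidal 7.6613, simple-harmonic 8.6373
β=45°: printed 10.0205 | uniform 11.2500, cycloidal 10.0205, simple-harmonic 10.5446
β=60°: printed 17.3387 | uniform 15.0000, cycloidal 17.3387, simple-harmonic 16.3627
only one law matches every sample → cycloidal

cycloidal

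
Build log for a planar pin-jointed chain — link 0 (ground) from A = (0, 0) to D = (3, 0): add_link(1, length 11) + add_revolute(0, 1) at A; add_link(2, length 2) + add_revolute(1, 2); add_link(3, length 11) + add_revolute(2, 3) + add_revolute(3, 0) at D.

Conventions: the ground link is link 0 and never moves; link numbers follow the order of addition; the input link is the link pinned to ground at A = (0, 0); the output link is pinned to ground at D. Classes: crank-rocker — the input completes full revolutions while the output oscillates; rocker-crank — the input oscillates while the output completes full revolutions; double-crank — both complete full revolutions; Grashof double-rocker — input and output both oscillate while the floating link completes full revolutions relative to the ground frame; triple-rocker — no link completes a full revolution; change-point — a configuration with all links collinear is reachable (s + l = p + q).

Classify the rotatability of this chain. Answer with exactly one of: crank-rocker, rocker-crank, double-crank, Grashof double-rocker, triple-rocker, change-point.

lengths: ground=3, input=11, coupler=2, output=11
sorted: s=2 (shortest), l=11 (longest), p+q=14
s + l = 13 vs p + q = 14
s + l < p + q (Grashof) with shortest = coupler link → Grashof double-rocker

Grashof double-rocker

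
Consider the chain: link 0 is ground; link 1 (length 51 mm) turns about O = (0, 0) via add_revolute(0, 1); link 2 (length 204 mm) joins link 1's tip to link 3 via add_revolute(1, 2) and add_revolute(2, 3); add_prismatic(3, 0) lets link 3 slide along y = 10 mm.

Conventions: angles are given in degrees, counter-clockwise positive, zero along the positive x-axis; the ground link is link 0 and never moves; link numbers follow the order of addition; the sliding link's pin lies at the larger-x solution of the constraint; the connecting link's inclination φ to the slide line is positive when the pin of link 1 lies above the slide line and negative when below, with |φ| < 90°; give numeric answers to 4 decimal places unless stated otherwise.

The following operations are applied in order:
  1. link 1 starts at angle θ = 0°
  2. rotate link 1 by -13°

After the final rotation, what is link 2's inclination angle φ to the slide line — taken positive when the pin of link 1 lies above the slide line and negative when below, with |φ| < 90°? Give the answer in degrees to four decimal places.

geometry: r = 51 mm, L = 204 mm, e = 10 mm; θ starts at 0°
rotate link 1 by -13°: θ ← 0° -13° = -13°
h = r sin θ − e = -11.472504 − 10 = -21.472504
sin φ = h / L = -21.472504 / 204 = -0.10525737
φ = arcsin(-0.10525737) = -6.041995°

-6.0420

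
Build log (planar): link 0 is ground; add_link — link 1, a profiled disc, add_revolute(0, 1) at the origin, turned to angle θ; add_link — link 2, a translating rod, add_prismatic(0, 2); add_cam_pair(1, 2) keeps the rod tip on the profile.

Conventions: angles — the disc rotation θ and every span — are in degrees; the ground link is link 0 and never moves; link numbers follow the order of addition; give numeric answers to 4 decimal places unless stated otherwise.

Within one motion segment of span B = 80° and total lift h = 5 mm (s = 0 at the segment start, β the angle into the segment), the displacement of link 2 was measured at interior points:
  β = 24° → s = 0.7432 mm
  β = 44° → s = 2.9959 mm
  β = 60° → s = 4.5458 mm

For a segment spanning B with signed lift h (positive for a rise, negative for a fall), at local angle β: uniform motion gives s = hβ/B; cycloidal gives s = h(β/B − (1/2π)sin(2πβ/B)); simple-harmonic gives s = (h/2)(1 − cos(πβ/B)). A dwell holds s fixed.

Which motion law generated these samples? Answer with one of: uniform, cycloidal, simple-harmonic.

candidates at β/B = r: uniform s = h·r (linear in β); cycloidal s = h·(r − sin(2πr)/(2π)); simple-harmonic s = (h/2)(1 − cos(πr))
β=24°: printed 0.7432 | uniform 1.5000, cycloidal 0.7432, simple-harmonic 1.0305
β=44°: printed 2.9959 | uniform 2.7500, cycloidal 2.9959, simple-harmonic 2.8911
β=60°: printed 4.5458 | uniform 3.7500, cycloidal 4.5458, simple-harmonic 4.2678
only one law matches every sample → cycloidal

cycloidal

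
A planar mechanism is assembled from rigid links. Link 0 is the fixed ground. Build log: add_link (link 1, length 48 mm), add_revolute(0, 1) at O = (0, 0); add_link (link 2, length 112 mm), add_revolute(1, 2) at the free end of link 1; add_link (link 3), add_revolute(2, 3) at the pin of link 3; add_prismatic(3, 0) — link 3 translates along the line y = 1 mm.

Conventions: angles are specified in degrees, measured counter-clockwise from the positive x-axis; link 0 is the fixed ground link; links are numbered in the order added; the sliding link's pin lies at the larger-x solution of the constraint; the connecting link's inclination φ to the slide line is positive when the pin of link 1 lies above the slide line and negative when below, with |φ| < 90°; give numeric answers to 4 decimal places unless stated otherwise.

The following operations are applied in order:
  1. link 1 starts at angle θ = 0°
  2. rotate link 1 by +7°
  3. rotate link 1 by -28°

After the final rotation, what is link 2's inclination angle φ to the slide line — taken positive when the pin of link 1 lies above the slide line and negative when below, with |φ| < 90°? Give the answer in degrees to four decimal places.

geometry: r = 48 mm, L = 112 mm, e = 1 mm; θ starts at 0°
rotate link 1 by +7°: θ ← 0° +7° = 7°
rotate link 1 by -28°: θ ← 7° -28° = -21°
h = r sin θ − e = -17.201662 − 1 = -18.201662
sin φ = h / L = -18.201662 / 112 = -0.16251484
φ = arcsin(-0.16251484) = -9.352897°

-9.3529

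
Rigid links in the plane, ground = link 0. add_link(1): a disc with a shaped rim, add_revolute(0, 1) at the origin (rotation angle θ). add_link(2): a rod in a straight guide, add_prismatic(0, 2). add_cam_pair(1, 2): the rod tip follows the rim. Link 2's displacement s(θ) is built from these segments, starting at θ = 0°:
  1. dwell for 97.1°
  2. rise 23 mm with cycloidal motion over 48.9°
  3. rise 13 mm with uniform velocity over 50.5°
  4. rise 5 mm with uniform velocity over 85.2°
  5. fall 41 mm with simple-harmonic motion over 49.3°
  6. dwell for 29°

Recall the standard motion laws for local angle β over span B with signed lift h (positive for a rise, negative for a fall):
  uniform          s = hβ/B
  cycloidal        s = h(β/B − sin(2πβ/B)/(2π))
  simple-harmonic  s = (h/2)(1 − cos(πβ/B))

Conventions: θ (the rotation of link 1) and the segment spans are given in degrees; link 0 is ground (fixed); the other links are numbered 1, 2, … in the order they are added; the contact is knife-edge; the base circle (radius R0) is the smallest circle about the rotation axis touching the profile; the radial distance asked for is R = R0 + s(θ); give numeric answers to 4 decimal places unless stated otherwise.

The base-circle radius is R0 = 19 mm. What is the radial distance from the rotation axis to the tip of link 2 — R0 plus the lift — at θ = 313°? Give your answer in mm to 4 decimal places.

segment 1 (0° to 97.1°, dwell): s unchanged at 0.0000
segment 2 (97.1° to 146°, cycloidal, h = 23) is passed completely: s = 0.0000 + (23) = 23.0000
segment 3 (146° to 196.5°, uniform, h = 13) is passed completely: s = 23.0000 + (13) = 36.0000
segment 4 (196.5° to 281.7°, uniform, h = 5) is passed completely: s = 36.0000 + (5) = 41.0000
θ = 313° falls in segment 5 (281.7° to 331°, simple-harmonic, h = -41): β = 313 − 281.7 = 31.3°, B = 49.3°; Δs = -41/2·(1 − cos(π·0.6349)) = -28.9295; s = 41.0000 − 28.9295 = 12.0705
R = R0 + s = 19 + 12.0705 = 31.0705

31.0705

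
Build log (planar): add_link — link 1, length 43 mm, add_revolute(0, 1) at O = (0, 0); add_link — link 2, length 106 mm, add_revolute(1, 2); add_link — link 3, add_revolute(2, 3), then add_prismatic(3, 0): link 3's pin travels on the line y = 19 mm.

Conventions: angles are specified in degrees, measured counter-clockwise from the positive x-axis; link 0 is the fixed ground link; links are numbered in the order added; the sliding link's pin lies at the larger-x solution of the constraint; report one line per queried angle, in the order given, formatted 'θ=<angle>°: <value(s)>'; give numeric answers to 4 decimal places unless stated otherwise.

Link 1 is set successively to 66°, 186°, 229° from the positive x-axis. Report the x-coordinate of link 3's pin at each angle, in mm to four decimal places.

geometry: r = 43 mm, L = 106 mm, e = 19 mm
θ=66°: crank pin P = (r cos θ, r sin θ) = (17.489676, 39.282455)
θ=66°: h = r sin θ − e = 39.282455 − 19 = 20.282455
θ=66°: x = r cos θ + √(L² − h²) = 17.489676 + 104.041444 = 121.531119
θ=186°: crank pin P = (r cos θ, r sin θ) = (-42.764442, -4.494724)
θ=186°: h = r sin θ − e = -4.494724 − 19 = -23.494724
θ=186°: x = r cos θ + √(L² − h²) = -42.764442 + 103.363427 = 60.598985
θ=229°: crank pin P = (r cos θ, r sin θ) = (-28.210538, -32.452512)
θ=229°: h = r sin θ − e = -32.452512 − 19 = -51.452512
θ=229°: x = r cos θ + √(L² − h²) = -28.210538 + 92.674910 = 64.464372

θ=66°: 121.5311
θ=186°: 60.5990
θ=229°: 64.4644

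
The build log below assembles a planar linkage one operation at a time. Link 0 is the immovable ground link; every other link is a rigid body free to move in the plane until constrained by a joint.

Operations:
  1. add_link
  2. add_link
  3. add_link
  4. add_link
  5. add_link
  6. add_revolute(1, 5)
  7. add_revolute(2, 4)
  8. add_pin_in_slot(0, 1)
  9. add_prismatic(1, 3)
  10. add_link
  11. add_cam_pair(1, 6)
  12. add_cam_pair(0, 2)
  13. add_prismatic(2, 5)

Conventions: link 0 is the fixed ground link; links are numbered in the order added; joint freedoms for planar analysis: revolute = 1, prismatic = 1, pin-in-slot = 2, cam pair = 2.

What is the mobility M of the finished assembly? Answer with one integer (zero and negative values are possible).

L=1 J1=0 J2=0
add link → L=2 J1=0 J2=0
add link → L=3 J1=0 J2=0
add link → L=4 J1=0 J2=0
add link → L=5 J1=0 J2=0
add link → L=6 J1=0 J2=0
R@1,5 dof=1 J1 → L=6 J1=1 J2=0
R@2,4 dof=1 J1 → L=6 J1=2 J2=0
PS@0,1 dof=2 J2 → L=6 J1=2 J2=1
P@1,3 dof=1 J1 → L=6 J1=3 J2=1
add link → L=7 J1=3 J2=1
C@1,6 dof=2 J2 → L=7 J1=3 J2=2
C@0,2 dof=2 J2 → L=7 J1=3 J2=3
P@2,5 dof=1 J1 → L=7 J1=4 J2=3
M=3(L−1)−2J1−J2=3·6−2·4−3=7

M = 7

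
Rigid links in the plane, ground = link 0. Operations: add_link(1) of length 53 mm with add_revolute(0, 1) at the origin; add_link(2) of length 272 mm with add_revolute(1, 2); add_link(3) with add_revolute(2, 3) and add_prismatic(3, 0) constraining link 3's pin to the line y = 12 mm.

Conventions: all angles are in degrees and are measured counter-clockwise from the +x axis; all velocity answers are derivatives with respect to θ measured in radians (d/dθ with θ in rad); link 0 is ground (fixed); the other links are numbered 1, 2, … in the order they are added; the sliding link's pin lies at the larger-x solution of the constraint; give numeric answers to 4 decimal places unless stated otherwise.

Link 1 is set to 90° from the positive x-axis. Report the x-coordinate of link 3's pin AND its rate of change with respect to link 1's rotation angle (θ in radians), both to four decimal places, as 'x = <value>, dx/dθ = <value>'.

geometry: r = 53 mm, L = 272 mm, e = 12 mm
crank pin P = (r cos θ, r sin θ) = (0.000000, 53.000000)
h = r sin θ − e = 53.000000 − 12 = 41.000000
x = r cos θ + √(L² − h²) = 0.000000 + 268.892172 = 268.892172
dx/dθ = −r sin θ − h·r cos θ/√(L² − h²) (θ in radians; h = 41.000000) = -53.000000

x = 268.8922, dx/dθ = -53.0000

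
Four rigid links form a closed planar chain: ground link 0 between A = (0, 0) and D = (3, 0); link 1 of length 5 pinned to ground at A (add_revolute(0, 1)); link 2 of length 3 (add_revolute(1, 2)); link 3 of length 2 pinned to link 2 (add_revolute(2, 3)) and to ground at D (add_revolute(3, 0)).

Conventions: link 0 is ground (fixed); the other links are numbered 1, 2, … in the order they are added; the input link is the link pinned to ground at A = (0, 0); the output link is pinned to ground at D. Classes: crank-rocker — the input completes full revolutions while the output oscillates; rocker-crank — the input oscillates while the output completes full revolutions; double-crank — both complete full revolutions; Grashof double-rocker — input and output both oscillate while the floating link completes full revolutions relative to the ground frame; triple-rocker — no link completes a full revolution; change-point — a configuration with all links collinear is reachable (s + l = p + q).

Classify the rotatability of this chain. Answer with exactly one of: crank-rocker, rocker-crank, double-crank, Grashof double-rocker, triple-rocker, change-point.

lengths: ground=3, input=5, coupler=3, output=2
sorted: s=2 (shortest), l=5 (longest), p+q=6
s + l = 7 vs p + q = 6
s + l > p + q → non-Grashof → no link fully rotates → triple-rocker

triple-rocker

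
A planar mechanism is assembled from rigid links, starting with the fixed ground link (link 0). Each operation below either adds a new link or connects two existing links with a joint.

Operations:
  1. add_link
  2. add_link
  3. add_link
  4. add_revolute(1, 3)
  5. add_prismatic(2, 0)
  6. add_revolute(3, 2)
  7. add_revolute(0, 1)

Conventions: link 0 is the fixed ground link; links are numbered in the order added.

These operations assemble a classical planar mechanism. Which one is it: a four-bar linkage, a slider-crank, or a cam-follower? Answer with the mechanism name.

links: 4 (incl. ground); joints: 3 revolute, 1 prismatic, 0 higher (cam) pair, forming one closed loop
4 links, 3 revolutes + 1 prismatic in one loop → slider-crank

slider-crank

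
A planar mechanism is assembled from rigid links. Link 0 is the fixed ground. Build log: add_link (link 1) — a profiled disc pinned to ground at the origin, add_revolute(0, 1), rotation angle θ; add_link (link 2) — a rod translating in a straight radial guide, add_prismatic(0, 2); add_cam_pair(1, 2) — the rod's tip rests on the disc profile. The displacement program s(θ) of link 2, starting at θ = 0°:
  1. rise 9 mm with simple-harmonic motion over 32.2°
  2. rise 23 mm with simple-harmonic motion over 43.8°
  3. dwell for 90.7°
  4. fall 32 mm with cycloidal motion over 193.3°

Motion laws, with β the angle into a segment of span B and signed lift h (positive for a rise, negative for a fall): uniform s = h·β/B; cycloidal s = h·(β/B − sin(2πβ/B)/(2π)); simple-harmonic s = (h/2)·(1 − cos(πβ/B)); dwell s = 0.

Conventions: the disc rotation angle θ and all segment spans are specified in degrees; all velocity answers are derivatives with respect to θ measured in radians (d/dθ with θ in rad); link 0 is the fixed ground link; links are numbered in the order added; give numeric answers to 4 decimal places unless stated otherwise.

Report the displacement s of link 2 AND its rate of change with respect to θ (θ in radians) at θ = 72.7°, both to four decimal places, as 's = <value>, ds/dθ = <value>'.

seg 1 [0°–32.2°] simple-harmonic, h=9: full span → s += 9 → s = 9.0000
seg 2 [32.2°–76°] simple-harmonic, h=23: θ=72.7° here. β=40.5, B=43.8. 23/2·(1 − cos(π·0.9247)) = 22.6794 → s = 31.6794
velocity in seg [32.2°–76°] (simple-harmonic), θ in radians: β = 40.5° = 0.7069 rad, B = 43.8° = 0.7645 rad; ds/dθ = (πh/(2B)) sin(πβ/B) = (π·23/(2·0.7645)) sin(π·0.9247) = 11.082127 mm/rad

s = 31.6794, ds/dθ = 11.0821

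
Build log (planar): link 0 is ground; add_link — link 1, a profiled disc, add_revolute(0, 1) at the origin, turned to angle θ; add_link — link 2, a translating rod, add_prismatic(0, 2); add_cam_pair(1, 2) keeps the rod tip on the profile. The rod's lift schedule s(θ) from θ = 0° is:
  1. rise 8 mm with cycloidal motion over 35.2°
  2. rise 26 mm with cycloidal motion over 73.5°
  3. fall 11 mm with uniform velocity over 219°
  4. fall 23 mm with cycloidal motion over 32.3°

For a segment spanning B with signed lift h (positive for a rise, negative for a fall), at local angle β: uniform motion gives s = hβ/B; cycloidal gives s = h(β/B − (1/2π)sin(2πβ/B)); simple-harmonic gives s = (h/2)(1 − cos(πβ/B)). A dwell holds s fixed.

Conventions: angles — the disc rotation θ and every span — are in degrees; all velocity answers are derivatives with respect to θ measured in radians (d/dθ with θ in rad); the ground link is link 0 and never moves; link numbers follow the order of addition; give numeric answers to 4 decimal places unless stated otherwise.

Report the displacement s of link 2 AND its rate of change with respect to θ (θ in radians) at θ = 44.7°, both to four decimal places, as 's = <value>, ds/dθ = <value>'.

seg 1 [0°–35.2°] cycloidal, h=8: full span → s += 8 → s = 8.0000
seg 2 [35.2°–108.7°] cycloidal, h=26: θ=44.7° here. β=9.5, B=73.5. 26·(0.1293 − sin(2π·0.1293)/(2π)) = 0.3574 → s = 8.3574
velocity in seg [35.2°–108.7°] (cycloidal), θ in radians: β = 9.5° = 0.1658 rad, B = 73.5° = 1.2828 rad; ds/dθ = (h/B)(1 − cos(2πβ/B)) = (26/1.2828)(1 − cos(2π·0.1293)) = 6.324254 mm/rad

s = 8.3574, ds/dθ = 6.3243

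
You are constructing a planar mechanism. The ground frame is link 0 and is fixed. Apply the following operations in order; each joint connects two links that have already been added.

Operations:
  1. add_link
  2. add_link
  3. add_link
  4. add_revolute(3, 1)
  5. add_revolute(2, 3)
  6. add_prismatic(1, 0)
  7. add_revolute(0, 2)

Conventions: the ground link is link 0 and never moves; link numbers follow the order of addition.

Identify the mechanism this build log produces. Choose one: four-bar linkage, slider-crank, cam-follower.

links: 4 (incl. ground); joints: 3 revolute, 1 prismatic, 0 higher (cam) pair, forming one closed loop
4 links, 3 revolutes + 1 prismatic in one loop → slider-crank

slider-crank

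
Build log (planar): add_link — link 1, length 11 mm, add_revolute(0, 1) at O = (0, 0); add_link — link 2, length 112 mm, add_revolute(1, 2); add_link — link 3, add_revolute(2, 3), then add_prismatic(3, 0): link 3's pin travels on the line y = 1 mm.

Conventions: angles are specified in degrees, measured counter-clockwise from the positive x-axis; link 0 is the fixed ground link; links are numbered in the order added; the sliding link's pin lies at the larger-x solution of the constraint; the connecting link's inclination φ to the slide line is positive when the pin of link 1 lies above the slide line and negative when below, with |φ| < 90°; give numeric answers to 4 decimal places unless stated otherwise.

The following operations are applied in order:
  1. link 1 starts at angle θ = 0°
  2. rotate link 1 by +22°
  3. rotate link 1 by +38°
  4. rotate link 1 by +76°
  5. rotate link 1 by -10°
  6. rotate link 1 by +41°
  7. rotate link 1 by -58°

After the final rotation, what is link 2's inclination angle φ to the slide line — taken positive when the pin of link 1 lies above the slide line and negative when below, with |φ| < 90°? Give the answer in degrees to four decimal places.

geometry: r = 11 mm, L = 112 mm, e = 1 mm; θ starts at 0°
rotate link 1 by +22°: θ ← 0° +22° = 22°
rotate link 1 by +38°: θ ← 22° +38° = 60°
rotate link 1 by +76°: θ ← 60° +76° = 136°
rotate link 1 by -10°: θ ← 136° -10° = 126°
rotate link 1 by +41°: θ ← 126° +41° = 167°
rotate link 1 by -58°: θ ← 167° -58° = 109°
h = r sin θ − e = 10.400704 − 1 = 9.400704
sin φ = h / L = 9.400704 / 112 = 0.08393486
φ = arcsin(0.08393486) = 4.814778°

4.8148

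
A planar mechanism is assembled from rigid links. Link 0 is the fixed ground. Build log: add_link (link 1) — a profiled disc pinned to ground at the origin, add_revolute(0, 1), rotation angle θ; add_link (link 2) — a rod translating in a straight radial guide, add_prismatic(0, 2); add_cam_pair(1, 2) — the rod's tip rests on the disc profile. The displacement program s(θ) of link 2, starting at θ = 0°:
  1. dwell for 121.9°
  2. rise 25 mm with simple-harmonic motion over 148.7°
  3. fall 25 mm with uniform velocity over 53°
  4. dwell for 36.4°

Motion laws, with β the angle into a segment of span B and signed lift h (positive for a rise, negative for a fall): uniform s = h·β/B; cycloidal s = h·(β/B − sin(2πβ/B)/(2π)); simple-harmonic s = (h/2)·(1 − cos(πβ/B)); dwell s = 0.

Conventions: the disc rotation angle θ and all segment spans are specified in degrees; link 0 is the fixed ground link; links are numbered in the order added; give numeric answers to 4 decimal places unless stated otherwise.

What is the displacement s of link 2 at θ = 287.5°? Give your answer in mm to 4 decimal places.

seg 1 [0°–121.9°] dwell: s stays 0.0000
seg 2 [121.9°–270.6°] simple-harmonic, h=25: full span → s += 25 → s = 25.0000
seg 3 [270.6°–323.6°] uniform, h=-25: θ=287.5° here. β=16.9, B=53. -25·16.9/53 = -7.9717 → s = 17.0283

17.0283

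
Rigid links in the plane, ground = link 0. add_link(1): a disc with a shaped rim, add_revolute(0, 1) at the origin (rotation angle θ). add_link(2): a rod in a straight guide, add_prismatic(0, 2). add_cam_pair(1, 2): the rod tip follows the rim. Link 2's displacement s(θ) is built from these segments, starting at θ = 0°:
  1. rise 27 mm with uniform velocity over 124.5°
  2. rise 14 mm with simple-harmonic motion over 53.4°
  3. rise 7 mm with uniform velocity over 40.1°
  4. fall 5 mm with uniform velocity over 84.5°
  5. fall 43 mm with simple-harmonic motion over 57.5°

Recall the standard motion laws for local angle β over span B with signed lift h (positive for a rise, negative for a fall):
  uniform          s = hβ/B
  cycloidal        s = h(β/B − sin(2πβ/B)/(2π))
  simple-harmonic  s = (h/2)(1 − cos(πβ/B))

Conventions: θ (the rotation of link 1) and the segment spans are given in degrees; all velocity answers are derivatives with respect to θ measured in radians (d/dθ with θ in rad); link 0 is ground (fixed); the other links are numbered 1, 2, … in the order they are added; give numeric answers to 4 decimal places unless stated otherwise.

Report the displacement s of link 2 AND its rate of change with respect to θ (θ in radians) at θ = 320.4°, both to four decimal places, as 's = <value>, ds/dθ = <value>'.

segment 1 (0° to 124.5°, uniform, h = 27) is passed completely: s = 0.0000 + (27) = 27.0000
segment 2 (124.5° to 177.9°, simple-harmonic, h = 14) is passed completely: s = 27.0000 + (14) = 41.0000
segment 3 (177.9° to 218°, uniform, h = 7) is passed completely: s = 41.0000 + (7) = 48.0000
segment 4 (218° to 302.5°, uniform, h = -5) is passed completely: s = 48.0000 + (-5) = 43.0000
θ = 320.4° falls in segment 5 (302.5° to 360°, simple-harmonic, h = -43): β = 320.4 − 302.5 = 17.9°, B = 57.5°; Δs = -43/2·(1 − cos(π·0.3113)) = -9.4882; s = 43.0000 − 9.4882 = 33.5118
velocity in seg [302.5°–360°] (simple-harmonic), θ in radians: β = 17.9° = 0.3124 rad, B = 57.5° = 1.0036 rad; ds/dθ = (πh/(2B)) sin(πβ/B) = (π·(-43)/(2·1.0036)) sin(π·0.3113) = -55.820671 mm/rad

s = 33.5118, ds/dθ = -55.8207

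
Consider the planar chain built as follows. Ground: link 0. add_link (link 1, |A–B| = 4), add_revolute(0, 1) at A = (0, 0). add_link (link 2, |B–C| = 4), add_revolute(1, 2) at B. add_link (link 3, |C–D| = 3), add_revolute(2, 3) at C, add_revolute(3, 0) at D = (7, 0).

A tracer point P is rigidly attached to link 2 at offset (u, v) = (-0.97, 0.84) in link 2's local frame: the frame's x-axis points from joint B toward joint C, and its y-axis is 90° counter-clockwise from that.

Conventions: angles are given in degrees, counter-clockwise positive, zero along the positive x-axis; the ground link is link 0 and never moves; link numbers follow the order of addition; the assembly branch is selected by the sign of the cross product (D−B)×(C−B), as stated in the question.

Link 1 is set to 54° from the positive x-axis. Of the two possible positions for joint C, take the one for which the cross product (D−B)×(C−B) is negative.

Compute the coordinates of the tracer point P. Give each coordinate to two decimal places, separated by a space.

A=(0,0), D=(7.00,0)
B = A + 4.00·(cos54°, sin54°) = (2.3511, 3.2361)
|BD| = 5.6643
circle(B,4.00) ∩ circle(D,3.00): a=3.4500, h=2.0242
  candidates: C₊=(6.3391,2.9263) cross=11.465; C₋=(4.0263,-0.3963) cross=-11.465
  branch - wants cross < 0 → take C=(4.0263,-0.3963) (cross=-11.465)
ex = (C−B)/|BC| = (0.4188,-0.9081); ey = (0.9081,0.4188)
P = B + -0.97·ex + 0.84·ey = (2.7077,4.4687)

2.71 4.47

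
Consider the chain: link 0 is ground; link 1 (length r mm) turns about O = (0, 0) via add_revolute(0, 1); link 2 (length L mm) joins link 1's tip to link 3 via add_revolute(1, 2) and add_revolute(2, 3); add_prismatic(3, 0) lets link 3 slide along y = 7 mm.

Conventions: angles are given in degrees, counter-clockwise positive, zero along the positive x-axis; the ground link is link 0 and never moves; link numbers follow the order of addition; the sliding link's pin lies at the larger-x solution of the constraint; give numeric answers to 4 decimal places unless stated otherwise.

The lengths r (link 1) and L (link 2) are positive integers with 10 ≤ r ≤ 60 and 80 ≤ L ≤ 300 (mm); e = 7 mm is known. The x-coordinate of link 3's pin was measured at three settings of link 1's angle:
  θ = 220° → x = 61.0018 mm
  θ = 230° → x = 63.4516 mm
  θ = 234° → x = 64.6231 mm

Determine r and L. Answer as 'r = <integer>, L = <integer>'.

constraint per measurement: (x − r cos θ)² + (r sin θ − e)² = L²
subtracting the θ₁ and θ₂ equations cancels the r² and L² terms:
r = (x₁² − x₂²) / (2[(x₁cos θ₁ + e sin θ₁) − (x₂cos θ₂ + e sin θ₂)]) = 30.0003 → r = 30
L² = (x₁ − r cos θ₁)² + (r sin θ₁ − e)² = 7743.9958 → L = 88.0000 → L = 88
check at θ₃=234°: x = 64.6231 (printed 64.6231) ✓

r = 30, L = 88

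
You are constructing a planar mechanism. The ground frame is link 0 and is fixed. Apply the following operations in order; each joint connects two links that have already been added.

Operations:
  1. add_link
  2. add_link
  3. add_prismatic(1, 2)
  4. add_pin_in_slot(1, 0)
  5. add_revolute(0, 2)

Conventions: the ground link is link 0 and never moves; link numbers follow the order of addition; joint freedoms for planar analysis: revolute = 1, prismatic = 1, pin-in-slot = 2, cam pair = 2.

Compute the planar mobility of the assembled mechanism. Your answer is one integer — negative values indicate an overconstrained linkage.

(L,J1,J2)=(1,0,0); link0 fixed
link1: (2,0,0)
link2: (3,0,0)
P 1-2 [J1]: (3,1,0)
PS 1-0 [J2]: (3,1,1)
R 0-2 [J1]: (3,2,1)
Grübler: 3·2 − 2·2 − 1 = 1

M = 1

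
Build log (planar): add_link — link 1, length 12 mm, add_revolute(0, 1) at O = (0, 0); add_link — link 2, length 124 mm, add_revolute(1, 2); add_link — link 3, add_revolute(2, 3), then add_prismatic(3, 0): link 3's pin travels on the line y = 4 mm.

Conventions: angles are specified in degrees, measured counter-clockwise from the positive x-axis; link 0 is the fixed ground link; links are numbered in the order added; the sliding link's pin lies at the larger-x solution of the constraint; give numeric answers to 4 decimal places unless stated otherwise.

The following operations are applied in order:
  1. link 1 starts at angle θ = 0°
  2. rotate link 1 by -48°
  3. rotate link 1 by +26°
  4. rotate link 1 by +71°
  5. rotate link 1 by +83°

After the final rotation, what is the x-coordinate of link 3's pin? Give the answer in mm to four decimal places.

geometry: r = 12 mm, L = 124 mm, e = 4 mm; θ starts at 0°
rotate link 1 by -48°: θ ← 0° -48° = -48°
rotate link 1 by +26°: θ ← -48° +26° = -22°
rotate link 1 by +71°: θ ← -22° +71° = 49°
rotate link 1 by +83°: θ ← 49° +83° = 132°
crank pin P = (r cos θ, r sin θ) = (-8.029567, 8.917738)
h = r sin θ − e = 8.917738 − 4 = 4.917738
x = r cos θ + √(L² − h²) = -8.029567 + 123.902445 = 115.872878

115.8729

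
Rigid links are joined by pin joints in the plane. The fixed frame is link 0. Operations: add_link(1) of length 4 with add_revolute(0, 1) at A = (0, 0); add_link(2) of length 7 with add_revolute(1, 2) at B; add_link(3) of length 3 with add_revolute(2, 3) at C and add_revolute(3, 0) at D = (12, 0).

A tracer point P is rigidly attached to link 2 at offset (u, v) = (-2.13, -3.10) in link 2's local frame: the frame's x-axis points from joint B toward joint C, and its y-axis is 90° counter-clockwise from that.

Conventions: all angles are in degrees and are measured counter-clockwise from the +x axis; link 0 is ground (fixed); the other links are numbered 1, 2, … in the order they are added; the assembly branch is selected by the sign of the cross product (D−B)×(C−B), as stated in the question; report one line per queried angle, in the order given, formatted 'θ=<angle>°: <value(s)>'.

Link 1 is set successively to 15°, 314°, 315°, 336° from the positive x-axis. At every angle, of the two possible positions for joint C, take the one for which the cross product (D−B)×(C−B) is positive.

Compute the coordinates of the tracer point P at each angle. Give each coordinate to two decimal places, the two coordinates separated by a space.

A=(0,0), D=(12.00,0)
θ=15°: B = A + 4.00·(cos15°, sin15°) = (3.8637, 1.0353)
θ=15°: |BD| = 8.2019
θ=15°: circle(B,7.00) ∩ circle(D,3.00): a=6.5394, h=2.4972
θ=15°:   candidates: C₊=(10.6660,2.6871) cross=20.482; C₋=(10.0356,-2.2674) cross=-20.482
θ=15°:   branch + wants cross > 0 → take C=(10.6660,2.6871) (cross=20.482)
θ=15°: ex = (C−B)/|BC| = (0.9718,0.2360); ey = (-0.2360,0.9718)
θ=15°: P = B + -2.13·ex + -3.10·ey = (2.5254,-2.4798)
θ=314°: B = A + 4.00·(cos314°, sin314°) = (2.7786, -2.8774)
θ=314°: |BD| = 9.6599
θ=314°: circle(B,7.00) ∩ circle(D,3.00): a=6.9004, h=1.1769
θ=314°:   candidates: C₊=(9.0152,0.3015) cross=11.369; C₋=(9.7163,-1.9455) cross=-11.369
θ=314°:   branch + wants cross > 0 → take C=(9.0152,0.3015) (cross=11.369)
θ=314°: ex = (C−B)/|BC| = (0.8909,0.4541); ey = (-0.4541,0.8909)
θ=314°: P = B + -2.13·ex + -3.10·ey = (2.2887,-6.6066)
θ=315°: B = A + 4.00·(cos315°, sin315°) = (2.8284, -2.8284)
θ=315°: |BD| = 9.5978
θ=315°: circle(B,7.00) ∩ circle(D,3.00): a=6.8827, h=1.2760
θ=315°:   candidates: C₊=(9.0294,0.4193) cross=12.247; C₋=(9.7815,-2.0195) cross=-12.247
θ=315°:   branch + wants cross > 0 → take C=(9.0294,0.4193) (cross=12.247)
θ=315°: ex = (C−B)/|BC| = (0.8859,0.4640); ey = (-0.4640,0.8859)
θ=315°: P = B + -2.13·ex + -3.10·ey = (2.3798,-6.5628)
θ=336°: B = A + 4.00·(cos336°, sin336°) = (3.6542, -1.6269)
θ=336°: |BD| = 8.5029
θ=336°: circle(B,7.00) ∩ circle(D,3.00): a=6.6036, h=2.3222
θ=336°:   candidates: C₊=(9.6914,1.9159) cross=19.745; C₋=(10.5801,-2.6427) cross=-19.745
θ=336°:   branch + wants cross > 0 → take C=(9.6914,1.9159) (cross=19.745)
θ=336°: ex = (C−B)/|BC| = (0.8625,0.5061); ey = (-0.5061,0.8625)
θ=336°: P = B + -2.13·ex + -3.10·ey = (3.3861,-5.3786)

θ=15°: 2.53 -2.48
θ=314°: 2.29 -6.61
θ=315°: 2.38 -6.56
θ=336°: 3.39 -5.38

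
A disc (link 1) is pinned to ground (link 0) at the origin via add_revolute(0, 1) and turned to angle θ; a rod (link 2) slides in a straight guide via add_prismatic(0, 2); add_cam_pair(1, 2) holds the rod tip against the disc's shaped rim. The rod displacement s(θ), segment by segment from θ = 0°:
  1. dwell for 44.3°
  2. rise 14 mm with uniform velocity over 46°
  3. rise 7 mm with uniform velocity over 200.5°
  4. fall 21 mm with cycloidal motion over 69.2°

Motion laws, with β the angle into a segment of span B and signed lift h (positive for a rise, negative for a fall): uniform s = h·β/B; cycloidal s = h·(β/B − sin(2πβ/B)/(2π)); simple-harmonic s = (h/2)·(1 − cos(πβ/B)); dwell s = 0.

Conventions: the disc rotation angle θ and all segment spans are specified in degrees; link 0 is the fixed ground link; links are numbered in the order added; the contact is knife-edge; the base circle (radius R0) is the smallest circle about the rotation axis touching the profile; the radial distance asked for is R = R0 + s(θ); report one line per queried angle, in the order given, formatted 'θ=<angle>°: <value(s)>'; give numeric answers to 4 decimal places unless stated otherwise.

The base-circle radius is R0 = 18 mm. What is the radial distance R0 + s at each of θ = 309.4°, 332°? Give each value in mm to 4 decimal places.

segment 1 (0° to 44.3°, dwell): s unchanged at 0.0000
segment 2 (44.3° to 90.3°, uniform, h = 14) is passed completely: s = 0.0000 + (14) = 14.0000
segment 3 (90.3° to 290.8°, uniform, h = 7) is passed completely: s = 14.0000 + (7) = 21.0000
θ = 309.4° falls in segment 4 (290.8° to 360°, cycloidal, h = -21): β = 309.4 − 290.8 = 18.6°, B = 69.2°; Δs = -21·(0.2688 − sin(2π·0.2688)/(2π)) = -2.3255; s = 21.0000 − 2.3255 = 18.6745
θ = 332° falls in segment 4 (290.8° to 360°, cycloidal, h = -21): β = 332 − 290.8 = 41.2°, B = 69.2°; Δs = -21·(0.5954 − sin(2π·0.5954)/(2π)) = -14.3880; s = 21.0000 − 14.3880 = 6.6120
θ=309.4°: R = R0 + s = 18 + 18.6745 = 36.6745
θ=332°: R = R0 + s = 18 + 6.6120 = 24.6120

θ=309.4°: 36.6745
θ=332°: 24.6120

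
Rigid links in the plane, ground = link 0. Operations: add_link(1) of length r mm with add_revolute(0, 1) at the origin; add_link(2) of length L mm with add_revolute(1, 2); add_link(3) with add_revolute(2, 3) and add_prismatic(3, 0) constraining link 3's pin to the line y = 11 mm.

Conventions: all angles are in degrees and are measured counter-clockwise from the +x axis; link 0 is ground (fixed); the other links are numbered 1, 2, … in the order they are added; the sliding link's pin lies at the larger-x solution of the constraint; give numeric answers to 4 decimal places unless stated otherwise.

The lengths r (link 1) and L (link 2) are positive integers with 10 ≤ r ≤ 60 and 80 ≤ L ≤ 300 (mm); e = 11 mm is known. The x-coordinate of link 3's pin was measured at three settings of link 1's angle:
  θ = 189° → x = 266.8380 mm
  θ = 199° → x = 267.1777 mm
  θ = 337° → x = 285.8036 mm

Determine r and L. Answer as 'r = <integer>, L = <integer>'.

constraint per measurement: (x − r cos θ)² + (r sin θ − e)² = L²
subtracting the θ₁ and θ₂ equations cancels the r² and L² terms:
r = (x₁² − x₂²) / (2[(x₁cos θ₁ + e sin θ₁) − (x₂cos θ₂ + e sin θ₂)]) = 9.9994 → r = 10
L² = (x₁ − r cos θ₁)² + (r sin θ₁ − e)² = 76728.9895 → L = 277.0000 → L = 277
check at θ₃=337°: x = 285.8036 (printed 285.8036) ✓

r = 10, L = 277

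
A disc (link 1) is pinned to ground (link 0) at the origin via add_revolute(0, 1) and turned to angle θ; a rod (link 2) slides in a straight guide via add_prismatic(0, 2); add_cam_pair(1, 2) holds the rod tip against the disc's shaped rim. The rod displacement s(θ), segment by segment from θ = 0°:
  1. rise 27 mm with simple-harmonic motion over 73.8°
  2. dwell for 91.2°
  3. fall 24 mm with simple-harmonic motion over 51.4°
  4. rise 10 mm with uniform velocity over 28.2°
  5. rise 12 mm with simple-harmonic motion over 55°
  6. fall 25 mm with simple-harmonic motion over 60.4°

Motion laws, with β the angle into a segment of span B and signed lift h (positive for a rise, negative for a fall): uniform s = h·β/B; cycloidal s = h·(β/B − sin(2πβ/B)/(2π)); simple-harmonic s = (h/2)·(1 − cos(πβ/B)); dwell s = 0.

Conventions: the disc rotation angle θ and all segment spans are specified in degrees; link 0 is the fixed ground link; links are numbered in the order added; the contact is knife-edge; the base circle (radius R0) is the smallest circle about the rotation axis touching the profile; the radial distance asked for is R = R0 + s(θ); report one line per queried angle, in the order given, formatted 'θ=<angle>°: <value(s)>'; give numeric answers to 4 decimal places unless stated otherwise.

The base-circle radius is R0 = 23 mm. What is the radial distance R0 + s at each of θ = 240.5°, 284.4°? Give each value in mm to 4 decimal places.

segment 1 (0° to 73.8°, simple-harmonic, h = 27) is passed completely: s = 0.0000 + (27) = 27.0000
segment 2 (73.8° to 165°, dwell): s unchanged at 27.0000
segment 3 (165° to 216.4°, simple-harmonic, h = -24) is passed completely: s = 27.0000 + (-24) = 3.0000
θ = 240.5° falls in segment 4 (216.4° to 244.6°, uniform, h = 10): β = 240.5 − 216.4 = 24.1°, B = 28.2°; Δs = 10·24.1/28.2 = 8.5461; s = 3.0000 + 8.5461 = 11.5461
segment 4 (216.4° to 244.6°, uniform, h = 10) is passed completely: s = 3.0000 + (10) = 13.0000
θ = 284.4° falls in segment 5 (244.6° to 299.6°, simple-harmonic, h = 12): β = 284.4 − 244.6 = 39.8°, B = 55°; Δs = 12/2·(1 − cos(π·0.7236)) = 9.8771; s = 13.0000 + 9.8771 = 22.8771
θ=240.5°: R = R0 + s = 23 + 11.5461 = 34.5461
θ=284.4°: R = R0 + s = 23 + 22.8771 = 45.8771

θ=240.5°: 34.5461
θ=284.4°: 45.8771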